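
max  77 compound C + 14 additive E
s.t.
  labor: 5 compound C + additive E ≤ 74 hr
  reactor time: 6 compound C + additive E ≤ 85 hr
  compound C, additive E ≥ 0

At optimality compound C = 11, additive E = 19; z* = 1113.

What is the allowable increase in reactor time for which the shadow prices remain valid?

3.8

Binding constraints: labor, reactor time. The basis is B = [[5,1],[6,1]] with det -1.
Per unit increase in reactor time, x* moves by d = (1, -5).
The basis stays optimal until additive E reaches 0; allowable increase = 3.8 hr.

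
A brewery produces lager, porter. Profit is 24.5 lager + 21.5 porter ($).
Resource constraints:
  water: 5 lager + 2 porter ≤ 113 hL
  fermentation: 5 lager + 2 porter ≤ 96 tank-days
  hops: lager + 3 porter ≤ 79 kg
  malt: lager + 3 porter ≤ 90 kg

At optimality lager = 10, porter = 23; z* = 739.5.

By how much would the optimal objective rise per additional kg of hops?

Binding: fermentation and hops. Non-binding: water (17 unused), malt (11 unused).
By complementary slackness, y = 0 for the non-binding constraints.
Dual feasibility on the basic columns requires 5·y_fermentation + 1·y_hops = 24.5, 2·y_fermentation + 3·y_hops = 21.5.
Solving: y_fermentation = 4, y_hops = 4.5.
Shadow price of hops = 4.5.

4.5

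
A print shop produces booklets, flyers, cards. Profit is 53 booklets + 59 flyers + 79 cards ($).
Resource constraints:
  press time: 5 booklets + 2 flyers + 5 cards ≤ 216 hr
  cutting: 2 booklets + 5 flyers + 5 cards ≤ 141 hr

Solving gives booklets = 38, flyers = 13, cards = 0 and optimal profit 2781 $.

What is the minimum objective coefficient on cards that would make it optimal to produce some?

Check each constraint at x*: press time 216/216 (tight); cutting 141/141 (tight).
The binding rows give the dual system: 5·y_press time + 2·y_cutting = 53 and 2·y_press time + 5·y_cutting = 59.
→ y_press time = 7 and y_cutting = 9.
cards enters the basis when its profit ≥ yᵀa₃ = 7·5 + 9·5 = 80.

80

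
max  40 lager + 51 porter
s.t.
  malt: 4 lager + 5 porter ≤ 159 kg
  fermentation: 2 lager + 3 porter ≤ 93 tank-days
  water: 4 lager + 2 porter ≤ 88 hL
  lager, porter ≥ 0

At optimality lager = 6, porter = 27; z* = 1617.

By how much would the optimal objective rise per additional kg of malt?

Binding: malt and fermentation. Non-binding: water (10 unused).
By complementary slackness, y = 0 for the non-binding constraint.
Dual feasibility on the basic columns requires 4·y_malt + 2·y_fermentation = 40, 5·y_malt + 3·y_fermentation = 51.
Solving: y_malt = 9, y_fermentation = 2.
Shadow price of malt = 9.

9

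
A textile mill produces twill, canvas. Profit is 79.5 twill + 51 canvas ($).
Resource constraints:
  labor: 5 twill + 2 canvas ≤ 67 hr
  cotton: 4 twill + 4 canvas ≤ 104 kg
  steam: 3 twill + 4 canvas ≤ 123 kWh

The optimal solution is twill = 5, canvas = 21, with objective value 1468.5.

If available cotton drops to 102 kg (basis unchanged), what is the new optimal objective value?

At the optimum: labor uses 67 of 67 (binding); cotton uses 104 of 104 (binding); steam uses 99 of 123 (slack = 24).
Slack constraints have shadow price 0 (complementary slackness).
Dual feasibility on the basic columns requires 5·y_labor + 4·y_cotton = 79.5, 2·y_labor + 4·y_cotton = 51.
Solving: y_labor = 9.5, y_cotton = 8.
Δz = y_cotton·Δb = 8 × (-2) = -16, so new z* = 1468.5 − 16 = 1452.5.

1452.5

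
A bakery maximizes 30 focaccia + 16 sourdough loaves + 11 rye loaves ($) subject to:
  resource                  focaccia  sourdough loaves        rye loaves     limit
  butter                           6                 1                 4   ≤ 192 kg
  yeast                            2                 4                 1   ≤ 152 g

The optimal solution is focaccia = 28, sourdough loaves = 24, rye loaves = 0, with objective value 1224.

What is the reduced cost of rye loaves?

-8

At the optimum: butter uses 192 of 192 (binding); yeast uses 152 of 152 (binding).
Dual feasibility on the basic columns requires 6·y_butter + 2·y_yeast = 30, 1·y_butter + 4·y_yeast = 16.
This yields shadow prices y_butter = 4, y_yeast = 3.
Reduced cost of rye loaves: c₃ − yᵀa₃ = 11 − (4·4 + 3·1) = 11 − 19 = -8.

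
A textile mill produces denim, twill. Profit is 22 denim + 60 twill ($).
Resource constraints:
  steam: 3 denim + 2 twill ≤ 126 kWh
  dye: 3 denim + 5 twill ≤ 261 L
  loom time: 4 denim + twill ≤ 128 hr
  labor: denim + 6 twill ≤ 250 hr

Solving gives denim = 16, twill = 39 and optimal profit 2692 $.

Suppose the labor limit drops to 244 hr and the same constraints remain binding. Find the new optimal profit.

Check each constraint at x*: steam 126/126 (tight); dye 243/261 (slack 18); loom time 103/128 (slack 25); labor 250/250 (tight).
Slack constraints have shadow price 0 (complementary slackness).
Dual feasibility on the basic columns requires 3·y_steam + 1·y_labor = 22, 2·y_steam + 6·y_labor = 60.
Solving: y_steam = 4.5, y_labor = 8.5.
Δz = y_labor·Δb = 8.5 × (-6) = -51, so new z* = 2692 − 51 = 2641.

2641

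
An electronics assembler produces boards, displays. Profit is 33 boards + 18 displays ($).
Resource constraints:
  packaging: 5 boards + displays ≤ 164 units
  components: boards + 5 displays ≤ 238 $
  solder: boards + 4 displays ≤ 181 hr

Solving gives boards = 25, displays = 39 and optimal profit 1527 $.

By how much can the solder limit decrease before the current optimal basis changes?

148.2

Binding constraints: packaging, solder. The basis is B = [[5,1],[1,4]] with det 19.
Per unit decrease in solder, x* moves by d = (0.0526, -0.2632).
The basis stays optimal until displays reaches 0; allowable decrease = 148.2 hr.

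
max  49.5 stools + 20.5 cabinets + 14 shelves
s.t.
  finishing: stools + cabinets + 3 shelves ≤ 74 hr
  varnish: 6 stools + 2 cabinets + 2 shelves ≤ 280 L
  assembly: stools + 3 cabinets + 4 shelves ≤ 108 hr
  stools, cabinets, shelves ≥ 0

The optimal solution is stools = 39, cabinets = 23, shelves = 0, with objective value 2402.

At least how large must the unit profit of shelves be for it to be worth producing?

At the optimum: finishing uses 62 of 74 (slack = 12); varnish uses 280 of 280 (binding); assembly uses 108 of 108 (binding).
By complementary slackness, y = 0 for the non-binding constraint.
The binding rows give the dual system: 6·y_varnish + 1·y_assembly = 49.5 and 2·y_varnish + 3·y_assembly = 20.5.
→ y_varnish = 8 and y_assembly = 1.5.
shelves enters the basis when its profit ≥ yᵀa₃ = 8·2 + 1.5·4 = 22.

22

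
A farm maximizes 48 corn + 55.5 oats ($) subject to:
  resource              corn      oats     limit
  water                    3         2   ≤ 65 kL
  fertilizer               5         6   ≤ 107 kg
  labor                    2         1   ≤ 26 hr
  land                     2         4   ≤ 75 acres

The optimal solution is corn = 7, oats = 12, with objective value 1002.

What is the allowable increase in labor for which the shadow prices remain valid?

16.8

Binding constraints: fertilizer, labor. The basis is B = [[5,6],[2,1]] with det -7.
Per unit increase in labor, x* moves by d = (0.8571, -0.7143).
The basis stays optimal until oats reaches 0; allowable increase = 16.8 hr.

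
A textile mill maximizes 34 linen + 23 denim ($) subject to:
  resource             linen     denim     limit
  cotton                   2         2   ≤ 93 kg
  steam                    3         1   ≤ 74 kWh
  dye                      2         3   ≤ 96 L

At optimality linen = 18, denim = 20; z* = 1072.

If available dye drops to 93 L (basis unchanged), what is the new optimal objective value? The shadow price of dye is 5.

1057

Δb = -3, so new z* = 1072 + (5)·(-3) = 1072 − 15 = 1057.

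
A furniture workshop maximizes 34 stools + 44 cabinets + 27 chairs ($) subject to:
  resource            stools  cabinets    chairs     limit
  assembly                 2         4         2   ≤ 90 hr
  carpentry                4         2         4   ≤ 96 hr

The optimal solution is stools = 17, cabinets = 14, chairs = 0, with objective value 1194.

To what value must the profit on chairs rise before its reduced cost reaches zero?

Check each constraint at x*: assembly 90/90 (tight); carpentry 96/96 (tight).
The binding rows give the dual system: 2·y_assembly + 4·y_carpentry = 34 and 4·y_assembly + 2·y_carpentry = 44.
→ y_assembly = 9 and y_carpentry = 4.
chairs enters the basis when its profit ≥ yᵀa₃ = 9·2 + 4·4 = 34.

34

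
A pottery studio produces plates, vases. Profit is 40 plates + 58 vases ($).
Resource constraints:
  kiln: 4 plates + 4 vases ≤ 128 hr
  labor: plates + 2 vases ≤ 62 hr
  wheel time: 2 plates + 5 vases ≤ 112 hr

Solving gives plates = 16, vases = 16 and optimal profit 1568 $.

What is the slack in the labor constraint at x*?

labor used = 1·16 + 2·16 = 48; slack = 62 − 48 = 14.

14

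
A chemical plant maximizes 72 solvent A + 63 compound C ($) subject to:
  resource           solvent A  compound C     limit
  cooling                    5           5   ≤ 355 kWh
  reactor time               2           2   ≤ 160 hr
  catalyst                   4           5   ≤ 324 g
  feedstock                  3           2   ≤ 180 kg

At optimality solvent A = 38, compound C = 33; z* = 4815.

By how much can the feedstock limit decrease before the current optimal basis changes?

7

Binding constraints: cooling, feedstock. The basis is B = [[5,5],[3,2]] with det -5.
Per unit decrease in feedstock, x* moves by d = (-1, 1).
The basis stays optimal until catalyst becomes binding; allowable decrease = 7 kg.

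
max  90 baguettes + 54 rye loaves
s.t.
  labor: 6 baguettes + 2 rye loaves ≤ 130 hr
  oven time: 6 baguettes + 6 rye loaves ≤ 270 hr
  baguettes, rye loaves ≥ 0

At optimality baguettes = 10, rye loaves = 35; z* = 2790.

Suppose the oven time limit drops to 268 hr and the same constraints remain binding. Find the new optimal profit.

Check each constraint at x*: labor 130/130 (tight); oven time 270/270 (tight).
From A_Bᵀ y = c: 6·y_labor + 6·y_oven time = 90; 2·y_labor + 6·y_oven time = 54.
This yields shadow prices y_labor = 9, y_oven time = 6.
Δz = y_oven time·Δb = 6 × (-2) = -12, so new z* = 2790 − 12 = 2778.

2778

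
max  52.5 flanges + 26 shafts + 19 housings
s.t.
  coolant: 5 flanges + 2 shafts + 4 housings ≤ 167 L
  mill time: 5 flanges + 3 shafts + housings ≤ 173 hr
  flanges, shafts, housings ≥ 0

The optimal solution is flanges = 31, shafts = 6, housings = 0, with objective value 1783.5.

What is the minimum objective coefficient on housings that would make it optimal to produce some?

27

Both coolant and mill time are binding at x*.
From A_Bᵀ y = c: 5·y_coolant + 5·y_mill time = 52.5; 2·y_coolant + 3·y_mill time = 26.
Solving: y_coolant = 5.5, y_mill time = 5.
housings enters the basis when its profit ≥ yᵀa₃ = 5.5·4 + 5·1 = 27.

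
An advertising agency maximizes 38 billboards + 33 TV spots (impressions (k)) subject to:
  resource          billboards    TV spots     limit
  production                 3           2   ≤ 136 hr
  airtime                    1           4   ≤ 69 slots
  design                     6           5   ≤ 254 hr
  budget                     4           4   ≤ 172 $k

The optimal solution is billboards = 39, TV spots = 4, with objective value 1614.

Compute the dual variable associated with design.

At the optimum: production uses 125 of 136 (slack = 11); airtime uses 55 of 69 (slack = 14); design uses 254 of 254 (binding); budget uses 172 of 172 (binding).
By complementary slackness, y = 0 for the non-binding constraints.
From A_Bᵀ y = c: 6·y_design + 4·y_budget = 38; 5·y_design + 4·y_budget = 33.
Solving: y_design = 5, y_budget = 2.
Shadow price of design = 5.

5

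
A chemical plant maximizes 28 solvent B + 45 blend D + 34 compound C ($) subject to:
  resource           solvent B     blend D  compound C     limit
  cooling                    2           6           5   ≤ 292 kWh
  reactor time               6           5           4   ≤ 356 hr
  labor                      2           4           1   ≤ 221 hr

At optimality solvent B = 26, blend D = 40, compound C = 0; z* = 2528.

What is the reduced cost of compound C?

-3

Binding: cooling and reactor time. Non-binding: labor (9 unused).
Slack constraints have shadow price 0 (complementary slackness).
Dual feasibility on the basic columns requires 2·y_cooling + 6·y_reactor time = 28, 6·y_cooling + 5·y_reactor time = 45.
This yields shadow prices y_cooling = 5, y_reactor time = 3.
Reduced cost of compound C: c₃ − yᵀa₃ = 34 − (5·5 + 3·4) = 34 − 37 = -3.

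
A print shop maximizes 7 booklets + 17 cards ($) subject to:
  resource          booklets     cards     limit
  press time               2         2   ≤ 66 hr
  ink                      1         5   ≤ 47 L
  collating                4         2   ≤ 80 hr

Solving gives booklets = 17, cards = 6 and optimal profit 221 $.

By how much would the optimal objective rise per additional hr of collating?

1

At the optimum: press time uses 46 of 66 (slack = 20); ink uses 47 of 47 (binding); collating uses 80 of 80 (binding).
Slack constraints have shadow price 0 (complementary slackness).
From A_Bᵀ y = c: 1·y_ink + 4·y_collating = 7; 5·y_ink + 2·y_collating = 17.
This yields shadow prices y_ink = 3, y_collating = 1.
Shadow price of collating = 1.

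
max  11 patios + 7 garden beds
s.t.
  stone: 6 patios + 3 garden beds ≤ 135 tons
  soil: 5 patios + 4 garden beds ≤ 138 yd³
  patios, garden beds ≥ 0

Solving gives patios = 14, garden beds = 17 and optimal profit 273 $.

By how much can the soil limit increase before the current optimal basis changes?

Binding constraints: stone, soil. The basis is B = [[6,3],[5,4]] with det 9.
Per unit increase in soil, x* moves by d = (-0.3333, 0.6667).
The basis stays optimal until patios reaches 0; allowable increase = 42 yd³.

42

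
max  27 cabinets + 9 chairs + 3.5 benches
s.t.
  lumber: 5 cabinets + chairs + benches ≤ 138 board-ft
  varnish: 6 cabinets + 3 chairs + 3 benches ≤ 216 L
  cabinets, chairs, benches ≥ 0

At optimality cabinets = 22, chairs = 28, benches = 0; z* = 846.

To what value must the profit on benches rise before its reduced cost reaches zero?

At the optimum: lumber uses 138 of 138 (binding); varnish uses 216 of 216 (binding).
Dual feasibility on the basic columns requires 5·y_lumber + 6·y_varnish = 27, 1·y_lumber + 3·y_varnish = 9.
Solving: y_lumber = 3, y_varnish = 2.
benches enters the basis when its profit ≥ yᵀa₃ = 3·1 + 2·3 = 9.

9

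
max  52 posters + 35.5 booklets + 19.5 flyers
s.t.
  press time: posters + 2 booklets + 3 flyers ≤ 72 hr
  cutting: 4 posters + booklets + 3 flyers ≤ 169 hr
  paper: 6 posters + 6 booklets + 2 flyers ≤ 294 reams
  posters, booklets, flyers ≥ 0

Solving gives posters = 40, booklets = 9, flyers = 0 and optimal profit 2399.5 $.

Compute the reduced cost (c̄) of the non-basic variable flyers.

Binding: cutting and paper. Non-binding: press time (14 unused).
By complementary slackness, y = 0 for the non-binding constraint.
The binding rows give the dual system: 4·y_cutting + 6·y_paper = 52 and 1·y_cutting + 6·y_paper = 35.5.
→ y_cutting = 5.5 and y_paper = 5.
Reduced cost of flyers: c₃ − yᵀa₃ = 19.5 − (5.5·3 + 5·2) = 19.5 − 26.5 = -7.

-7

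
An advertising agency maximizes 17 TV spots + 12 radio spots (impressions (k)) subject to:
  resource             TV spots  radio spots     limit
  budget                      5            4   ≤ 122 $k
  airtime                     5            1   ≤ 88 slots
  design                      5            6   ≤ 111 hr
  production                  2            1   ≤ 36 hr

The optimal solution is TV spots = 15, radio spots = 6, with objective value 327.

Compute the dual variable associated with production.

At the optimum: budget uses 99 of 122 (slack = 23); airtime uses 81 of 88 (slack = 7); design uses 111 of 111 (binding); production uses 36 of 36 (binding).
Since budget, airtime are not tight, their duals are 0.
Dual feasibility on the basic columns requires 5·y_design + 2·y_production = 17, 6·y_design + 1·y_production = 12.
→ y_design = 1 and y_production = 6.
Shadow price of production = 6.

6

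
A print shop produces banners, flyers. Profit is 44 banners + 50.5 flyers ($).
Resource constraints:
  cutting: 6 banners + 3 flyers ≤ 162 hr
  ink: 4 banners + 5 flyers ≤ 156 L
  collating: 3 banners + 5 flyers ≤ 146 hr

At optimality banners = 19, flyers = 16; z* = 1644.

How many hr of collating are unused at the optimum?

9

collating used = 3·19 + 5·16 = 137; slack = 146 − 137 = 9.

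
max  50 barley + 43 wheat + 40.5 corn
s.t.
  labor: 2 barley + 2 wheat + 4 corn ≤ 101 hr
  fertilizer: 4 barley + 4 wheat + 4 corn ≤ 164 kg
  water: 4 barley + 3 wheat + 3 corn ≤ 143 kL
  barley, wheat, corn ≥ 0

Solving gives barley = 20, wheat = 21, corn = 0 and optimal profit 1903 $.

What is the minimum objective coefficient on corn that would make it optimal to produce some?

43

Binding: fertilizer and water. Non-binding: labor (19 unused).
Since labor is not tight, its dual is 0.
The binding rows give the dual system: 4·y_fertilizer + 4·y_water = 50 and 4·y_fertilizer + 3·y_water = 43.
This yields shadow prices y_fertilizer = 5.5, y_water = 7.
corn enters the basis when its profit ≥ yᵀa₃ = 5.5·4 + 7·3 = 43.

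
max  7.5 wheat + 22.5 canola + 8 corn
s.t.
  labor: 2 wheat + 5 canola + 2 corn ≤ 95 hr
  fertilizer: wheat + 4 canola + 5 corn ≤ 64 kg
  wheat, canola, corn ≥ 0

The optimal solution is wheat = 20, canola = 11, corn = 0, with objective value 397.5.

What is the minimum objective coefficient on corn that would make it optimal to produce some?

17.5

At the optimum: labor uses 95 of 95 (binding); fertilizer uses 64 of 64 (binding).
From A_Bᵀ y = c: 2·y_labor + 1·y_fertilizer = 7.5; 5·y_labor + 4·y_fertilizer = 22.5.
This yields shadow prices y_labor = 2.5, y_fertilizer = 2.5.
corn enters the basis when its profit ≥ yᵀa₃ = 2.5·2 + 2.5·5 = 17.5.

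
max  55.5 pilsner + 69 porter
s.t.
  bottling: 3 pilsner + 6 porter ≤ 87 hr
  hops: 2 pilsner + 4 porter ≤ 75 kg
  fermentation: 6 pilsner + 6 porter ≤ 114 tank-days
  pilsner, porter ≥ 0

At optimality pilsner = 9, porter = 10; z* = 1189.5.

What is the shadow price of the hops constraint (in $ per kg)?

Check each constraint at x*: bottling 87/87 (tight); hops 58/75 (slack 17); fermentation 114/114 (tight).
By complementary slackness, y = 0 for the non-binding constraint.
Dual feasibility on the basic columns requires 3·y_bottling + 6·y_fermentation = 55.5, 6·y_bottling + 6·y_fermentation = 69.
→ y_bottling = 4.5 and y_fermentation = 7.
Shadow price of hops = 0.

0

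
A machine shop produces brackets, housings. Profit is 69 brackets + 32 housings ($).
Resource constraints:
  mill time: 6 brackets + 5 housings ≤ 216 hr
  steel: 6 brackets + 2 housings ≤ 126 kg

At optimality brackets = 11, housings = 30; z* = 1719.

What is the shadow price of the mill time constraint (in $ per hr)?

3

At the optimum: mill time uses 216 of 216 (binding); steel uses 126 of 126 (binding).
From A_Bᵀ y = c: 6·y_mill time + 6·y_steel = 69; 5·y_mill time + 2·y_steel = 32.
→ y_mill time = 3 and y_steel = 8.5.
Shadow price of mill time = 3.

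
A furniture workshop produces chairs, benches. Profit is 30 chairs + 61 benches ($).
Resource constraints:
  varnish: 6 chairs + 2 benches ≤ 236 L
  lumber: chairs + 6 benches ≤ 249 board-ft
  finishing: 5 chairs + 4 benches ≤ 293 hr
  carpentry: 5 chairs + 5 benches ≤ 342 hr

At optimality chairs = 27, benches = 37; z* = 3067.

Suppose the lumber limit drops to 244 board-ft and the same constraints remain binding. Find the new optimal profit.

Binding: varnish and lumber. Non-binding: finishing (10 unused), carpentry (22 unused).
By complementary slackness, y = 0 for the non-binding constraints.
Dual feasibility on the basic columns requires 6·y_varnish + 1·y_lumber = 30, 2·y_varnish + 6·y_lumber = 61.
→ y_varnish = 3.5 and y_lumber = 9.
Δz = y_lumber·Δb = 9 × (-5) = -45, so new z* = 3067 − 45 = 3022.

3022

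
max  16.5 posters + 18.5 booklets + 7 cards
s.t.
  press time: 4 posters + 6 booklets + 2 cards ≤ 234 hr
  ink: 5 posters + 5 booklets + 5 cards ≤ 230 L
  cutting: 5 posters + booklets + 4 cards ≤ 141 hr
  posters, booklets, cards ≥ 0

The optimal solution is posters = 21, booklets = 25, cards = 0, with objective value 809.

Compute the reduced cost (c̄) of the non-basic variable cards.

-7.5

At the optimum: press time uses 234 of 234 (binding); ink uses 230 of 230 (binding); cutting uses 130 of 141 (slack = 11).
Slack constraints have shadow price 0 (complementary slackness).
The binding rows give the dual system: 4·y_press time + 5·y_ink = 16.5 and 6·y_press time + 5·y_ink = 18.5.
This yields shadow prices y_press time = 1, y_ink = 2.5.
Reduced cost of cards: c₃ − yᵀa₃ = 7 − (1·2 + 2.5·5) = 7 − 14.5 = -7.5.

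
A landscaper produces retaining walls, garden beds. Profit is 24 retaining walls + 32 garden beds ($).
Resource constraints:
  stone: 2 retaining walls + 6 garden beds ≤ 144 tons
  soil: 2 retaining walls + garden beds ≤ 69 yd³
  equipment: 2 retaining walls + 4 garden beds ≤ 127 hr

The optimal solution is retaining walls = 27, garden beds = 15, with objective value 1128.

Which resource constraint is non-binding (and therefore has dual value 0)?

equipment

stone: 144/144 (binding)
soil: 69/69 (binding)
equipment: 114/127 (slack 13)
By complementary slackness, a constraint with positive slack has shadow price 0 → equipment.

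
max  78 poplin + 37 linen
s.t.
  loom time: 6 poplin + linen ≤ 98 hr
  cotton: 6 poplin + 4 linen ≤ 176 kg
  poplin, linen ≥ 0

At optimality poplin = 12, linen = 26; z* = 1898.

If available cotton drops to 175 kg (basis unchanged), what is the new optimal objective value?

Check each constraint at x*: loom time 98/98 (tight); cotton 176/176 (tight).
Dual feasibility on the basic columns requires 6·y_loom time + 6·y_cotton = 78, 1·y_loom time + 4·y_cotton = 37.
Solving: y_loom time = 5, y_cotton = 8.
Δz = y_cotton·Δb = 8 × (-1) = -8, so new z* = 1898 − 8 = 1890.

1890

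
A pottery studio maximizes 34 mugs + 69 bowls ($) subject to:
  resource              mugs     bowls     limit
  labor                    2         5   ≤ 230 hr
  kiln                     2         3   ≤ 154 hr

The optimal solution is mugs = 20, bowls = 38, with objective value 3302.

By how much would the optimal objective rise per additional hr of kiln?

Both labor and kiln are binding at x*.
The binding rows give the dual system: 2·y_labor + 2·y_kiln = 34 and 5·y_labor + 3·y_kiln = 69.
Solving: y_labor = 9, y_kiln = 8.
Shadow price of kiln = 8.

8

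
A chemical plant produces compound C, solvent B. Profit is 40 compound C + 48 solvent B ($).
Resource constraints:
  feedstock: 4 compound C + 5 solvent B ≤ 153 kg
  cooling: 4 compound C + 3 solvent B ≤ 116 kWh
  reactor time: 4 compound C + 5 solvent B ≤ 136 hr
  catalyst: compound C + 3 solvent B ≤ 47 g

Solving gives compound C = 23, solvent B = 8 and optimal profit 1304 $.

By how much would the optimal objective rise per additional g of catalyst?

8

Binding: cooling and catalyst. Non-binding: feedstock (21 unused), reactor time (4 unused).
By complementary slackness, y = 0 for the non-binding constraints.
Dual feasibility on the basic columns requires 4·y_cooling + 1·y_catalyst = 40, 3·y_cooling + 3·y_catalyst = 48.
→ y_cooling = 8 and y_catalyst = 8.
Shadow price of catalyst = 8.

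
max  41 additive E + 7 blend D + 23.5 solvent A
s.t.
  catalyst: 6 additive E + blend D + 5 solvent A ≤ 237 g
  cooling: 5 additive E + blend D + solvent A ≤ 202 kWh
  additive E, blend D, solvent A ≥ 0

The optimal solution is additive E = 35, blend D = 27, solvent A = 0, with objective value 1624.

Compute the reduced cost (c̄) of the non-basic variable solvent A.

-7.5

Check each constraint at x*: catalyst 237/237 (tight); cooling 202/202 (tight).
Dual feasibility on the basic columns requires 6·y_catalyst + 5·y_cooling = 41, 1·y_catalyst + 1·y_cooling = 7.
→ y_catalyst = 6 and y_cooling = 1.
Reduced cost of solvent A: c₃ − yᵀa₃ = 23.5 − (6·5 + 1·1) = 23.5 − 31 = -7.5.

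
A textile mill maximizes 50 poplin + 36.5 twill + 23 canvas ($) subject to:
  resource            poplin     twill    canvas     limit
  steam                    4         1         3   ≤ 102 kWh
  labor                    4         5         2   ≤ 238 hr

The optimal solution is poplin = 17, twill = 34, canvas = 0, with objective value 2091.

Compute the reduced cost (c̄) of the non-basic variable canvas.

At the optimum: steam uses 102 of 102 (binding); labor uses 238 of 238 (binding).
Dual feasibility on the basic columns requires 4·y_steam + 4·y_labor = 50, 1·y_steam + 5·y_labor = 36.5.
This yields shadow prices y_steam = 6.5, y_labor = 6.
Reduced cost of canvas: c₃ − yᵀa₃ = 23 − (6.5·3 + 6·2) = 23 − 31.5 = -8.5.

-8.5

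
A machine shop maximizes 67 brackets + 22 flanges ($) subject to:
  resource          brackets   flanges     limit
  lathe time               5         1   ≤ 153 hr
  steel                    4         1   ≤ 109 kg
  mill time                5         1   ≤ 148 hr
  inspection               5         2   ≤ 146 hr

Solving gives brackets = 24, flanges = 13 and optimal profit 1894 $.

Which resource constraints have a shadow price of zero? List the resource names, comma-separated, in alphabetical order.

lathe time, mill time

lathe time: 133/153 (slack 20)
steel: 109/109 (binding)
mill time: 133/148 (slack 15)
inspection: 146/146 (binding)
By complementary slackness, a constraint with positive slack has shadow price 0 → lathe time, mill time.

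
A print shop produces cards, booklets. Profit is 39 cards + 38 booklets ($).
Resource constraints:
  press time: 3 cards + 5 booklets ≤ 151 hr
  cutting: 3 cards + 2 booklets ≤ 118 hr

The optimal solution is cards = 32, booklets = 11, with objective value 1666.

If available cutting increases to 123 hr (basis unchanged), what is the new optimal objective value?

At the optimum: press time uses 151 of 151 (binding); cutting uses 118 of 118 (binding).
From A_Bᵀ y = c: 3·y_press time + 3·y_cutting = 39; 5·y_press time + 2·y_cutting = 38.
→ y_press time = 4 and y_cutting = 9.
Δz = y_cutting·Δb = 9 × (5) = 45, so new z* = 1666 + 45 = 1711.

1711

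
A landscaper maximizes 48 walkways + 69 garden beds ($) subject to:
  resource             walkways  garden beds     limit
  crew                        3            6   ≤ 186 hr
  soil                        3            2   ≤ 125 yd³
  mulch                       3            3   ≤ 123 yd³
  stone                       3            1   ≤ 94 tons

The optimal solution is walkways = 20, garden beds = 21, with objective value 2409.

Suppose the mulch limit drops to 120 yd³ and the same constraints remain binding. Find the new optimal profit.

Binding: crew and mulch. Non-binding: soil (23 unused), stone (13 unused).
Slack constraints have shadow price 0 (complementary slackness).
The binding rows give the dual system: 3·y_crew + 3·y_mulch = 48 and 6·y_crew + 3·y_mulch = 69.
Solving: y_crew = 7, y_mulch = 9.
Δz = y_mulch·Δb = 9 × (-3) = -27, so new z* = 2409 − 27 = 2382.

2382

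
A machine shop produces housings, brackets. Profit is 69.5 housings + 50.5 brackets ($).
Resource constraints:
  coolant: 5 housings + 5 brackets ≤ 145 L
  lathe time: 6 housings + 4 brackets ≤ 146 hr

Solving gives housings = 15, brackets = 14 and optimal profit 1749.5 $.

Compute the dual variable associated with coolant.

Check each constraint at x*: coolant 145/145 (tight); lathe time 146/146 (tight).
The binding rows give the dual system: 5·y_coolant + 6·y_lathe time = 69.5 and 5·y_coolant + 4·y_lathe time = 50.5.
→ y_coolant = 2.5 and y_lathe time = 9.5.
Shadow price of coolant = 2.5.

2.5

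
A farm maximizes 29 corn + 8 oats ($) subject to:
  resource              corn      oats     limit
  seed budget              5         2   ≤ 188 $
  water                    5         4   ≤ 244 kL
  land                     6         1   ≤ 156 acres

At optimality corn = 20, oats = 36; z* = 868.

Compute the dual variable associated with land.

Check each constraint at x*: seed budget 172/188 (slack 16); water 244/244 (tight); land 156/156 (tight).
Since seed budget is not tight, its dual is 0.
The binding rows give the dual system: 5·y_water + 6·y_land = 29 and 4·y_water + 1·y_land = 8.
→ y_water = 1 and y_land = 4.
Shadow price of land = 4.

4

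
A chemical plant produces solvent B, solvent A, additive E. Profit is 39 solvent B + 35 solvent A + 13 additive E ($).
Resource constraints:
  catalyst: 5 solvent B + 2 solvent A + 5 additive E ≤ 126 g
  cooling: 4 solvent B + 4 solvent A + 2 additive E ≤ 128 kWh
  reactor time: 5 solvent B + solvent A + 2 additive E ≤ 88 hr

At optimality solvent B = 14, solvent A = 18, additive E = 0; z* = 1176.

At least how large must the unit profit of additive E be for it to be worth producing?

19

Binding: cooling and reactor time. Non-binding: catalyst (20 unused).
Slack constraints have shadow price 0 (complementary slackness).
The binding rows give the dual system: 4·y_cooling + 5·y_reactor time = 39 and 4·y_cooling + 1·y_reactor time = 35.
Solving: y_cooling = 8.5, y_reactor time = 1.
additive E enters the basis when its profit ≥ yᵀa₃ = 8.5·2 + 1·2 = 19.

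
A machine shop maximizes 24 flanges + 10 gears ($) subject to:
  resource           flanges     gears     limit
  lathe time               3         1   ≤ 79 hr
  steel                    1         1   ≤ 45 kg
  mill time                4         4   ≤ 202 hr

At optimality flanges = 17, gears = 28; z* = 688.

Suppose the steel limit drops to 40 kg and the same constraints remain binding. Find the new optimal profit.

673

Check each constraint at x*: lathe time 79/79 (tight); steel 45/45 (tight); mill time 180/202 (slack 22).
By complementary slackness, y = 0 for the non-binding constraint.
From A_Bᵀ y = c: 3·y_lathe time + 1·y_steel = 24; 1·y_lathe time + 1·y_steel = 10.
→ y_lathe time = 7 and y_steel = 3.
Δz = y_steel·Δb = 3 × (-5) = -15, so new z* = 688 − 15 = 673.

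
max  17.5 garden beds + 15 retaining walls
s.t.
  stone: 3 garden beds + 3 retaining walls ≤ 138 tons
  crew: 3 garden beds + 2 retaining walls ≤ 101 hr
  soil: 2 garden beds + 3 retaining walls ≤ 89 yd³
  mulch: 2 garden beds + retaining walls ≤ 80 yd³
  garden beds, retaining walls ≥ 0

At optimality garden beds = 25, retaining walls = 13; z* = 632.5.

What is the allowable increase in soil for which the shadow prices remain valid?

40

Binding constraints: crew, soil. The basis is B = [[3,2],[2,3]] with det 5.
Per unit increase in soil, x* moves by d = (-0.4, 0.6).
The basis stays optimal until stone becomes binding; allowable increase = 40 yd³.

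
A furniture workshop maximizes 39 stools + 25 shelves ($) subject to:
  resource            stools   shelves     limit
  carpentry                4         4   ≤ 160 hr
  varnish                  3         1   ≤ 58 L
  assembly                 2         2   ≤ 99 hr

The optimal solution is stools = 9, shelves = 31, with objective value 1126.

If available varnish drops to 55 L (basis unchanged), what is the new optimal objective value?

1105

Check each constraint at x*: carpentry 160/160 (tight); varnish 58/58 (tight); assembly 80/99 (slack 19).
Since assembly is not tight, its dual is 0.
Dual feasibility on the basic columns requires 4·y_carpentry + 3·y_varnish = 39, 4·y_carpentry + 1·y_varnish = 25.
→ y_carpentry = 4.5 and y_varnish = 7.
Δz = y_varnish·Δb = 7 × (-3) = -21, so new z* = 1126 − 21 = 1105.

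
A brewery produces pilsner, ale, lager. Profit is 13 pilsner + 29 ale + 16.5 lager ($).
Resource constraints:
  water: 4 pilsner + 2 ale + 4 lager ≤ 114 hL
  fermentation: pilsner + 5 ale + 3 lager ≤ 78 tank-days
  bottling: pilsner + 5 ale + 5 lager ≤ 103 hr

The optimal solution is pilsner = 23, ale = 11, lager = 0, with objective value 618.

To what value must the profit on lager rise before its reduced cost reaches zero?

23

Check each constraint at x*: water 114/114 (tight); fermentation 78/78 (tight); bottling 78/103 (slack 25).
Since bottling is not tight, its dual is 0.
The binding rows give the dual system: 4·y_water + 1·y_fermentation = 13 and 2·y_water + 5·y_fermentation = 29.
Solving: y_water = 2, y_fermentation = 5.
lager enters the basis when its profit ≥ yᵀa₃ = 2·4 + 5·3 = 23.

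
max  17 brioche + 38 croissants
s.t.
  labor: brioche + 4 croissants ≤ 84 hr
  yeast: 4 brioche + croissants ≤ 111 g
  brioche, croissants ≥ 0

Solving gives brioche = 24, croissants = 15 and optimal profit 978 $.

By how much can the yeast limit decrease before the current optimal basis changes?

90

Binding constraints: labor, yeast. The basis is B = [[1,4],[4,1]] with det -15.
Per unit decrease in yeast, x* moves by d = (-0.2667, 0.0667).
The basis stays optimal until brioche reaches 0; allowable decrease = 90 g.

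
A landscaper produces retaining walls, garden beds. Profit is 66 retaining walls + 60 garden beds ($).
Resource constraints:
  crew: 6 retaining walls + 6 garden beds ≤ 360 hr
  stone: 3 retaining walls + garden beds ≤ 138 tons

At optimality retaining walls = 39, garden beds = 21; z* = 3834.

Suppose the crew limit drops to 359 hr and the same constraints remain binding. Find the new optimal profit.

3824.5

At the optimum: crew uses 360 of 360 (binding); stone uses 138 of 138 (binding).
The binding rows give the dual system: 6·y_crew + 3·y_stone = 66 and 6·y_crew + 1·y_stone = 60.
This yields shadow prices y_crew = 9.5, y_stone = 3.
Δz = y_crew·Δb = 9.5 × (-1) = -9.5, so new z* = 3834 − 9.5 = 3824.5.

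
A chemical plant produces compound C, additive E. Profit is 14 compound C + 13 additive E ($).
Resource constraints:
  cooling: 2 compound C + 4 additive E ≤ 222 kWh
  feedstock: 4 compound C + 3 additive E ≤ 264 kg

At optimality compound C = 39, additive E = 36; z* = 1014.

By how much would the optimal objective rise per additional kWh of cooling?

Both cooling and feedstock are binding at x*.
From A_Bᵀ y = c: 2·y_cooling + 4·y_feedstock = 14; 4·y_cooling + 3·y_feedstock = 13.
→ y_cooling = 1 and y_feedstock = 3.
Shadow price of cooling = 1.

1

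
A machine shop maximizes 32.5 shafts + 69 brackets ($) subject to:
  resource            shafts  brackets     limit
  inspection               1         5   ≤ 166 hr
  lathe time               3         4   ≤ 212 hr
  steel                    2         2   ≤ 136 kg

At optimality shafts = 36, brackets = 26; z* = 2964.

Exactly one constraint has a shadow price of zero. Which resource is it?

steel

inspection: 166/166 (binding)
lathe time: 212/212 (binding)
steel: 124/136 (slack 12)
By complementary slackness, a constraint with positive slack has shadow price 0 → steel.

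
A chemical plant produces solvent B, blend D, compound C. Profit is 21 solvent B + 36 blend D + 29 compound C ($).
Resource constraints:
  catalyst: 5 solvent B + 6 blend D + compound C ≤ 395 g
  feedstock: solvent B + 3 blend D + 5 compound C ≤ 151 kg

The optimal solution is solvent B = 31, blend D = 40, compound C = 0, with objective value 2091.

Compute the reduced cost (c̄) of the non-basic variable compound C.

At the optimum: catalyst uses 395 of 395 (binding); feedstock uses 151 of 151 (binding).
Dual feasibility on the basic columns requires 5·y_catalyst + 1·y_feedstock = 21, 6·y_catalyst + 3·y_feedstock = 36.
This yields shadow prices y_catalyst = 3, y_feedstock = 6.
Reduced cost of compound C: c₃ − yᵀa₃ = 29 − (3·1 + 6·5) = 29 − 33 = -4.

-4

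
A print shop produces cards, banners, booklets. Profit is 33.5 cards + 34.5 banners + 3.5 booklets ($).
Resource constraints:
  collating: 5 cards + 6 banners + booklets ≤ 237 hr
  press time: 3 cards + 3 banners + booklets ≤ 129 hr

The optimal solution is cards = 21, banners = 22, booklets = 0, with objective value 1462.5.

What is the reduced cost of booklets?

At the optimum: collating uses 237 of 237 (binding); press time uses 129 of 129 (binding).
Dual feasibility on the basic columns requires 5·y_collating + 3·y_press time = 33.5, 6·y_collating + 3·y_press time = 34.5.
→ y_collating = 1 and y_press time = 9.5.
Reduced cost of booklets: c₃ − yᵀa₃ = 3.5 − (1·1 + 9.5·1) = 3.5 − 10.5 = -7.

-7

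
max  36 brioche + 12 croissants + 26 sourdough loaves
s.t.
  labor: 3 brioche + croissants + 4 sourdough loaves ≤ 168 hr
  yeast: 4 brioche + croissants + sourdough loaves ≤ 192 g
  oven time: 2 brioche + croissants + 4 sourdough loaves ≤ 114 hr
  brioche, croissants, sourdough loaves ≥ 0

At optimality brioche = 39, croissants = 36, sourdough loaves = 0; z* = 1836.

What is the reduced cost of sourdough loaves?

At the optimum: labor uses 153 of 168 (slack = 15); yeast uses 192 of 192 (binding); oven time uses 114 of 114 (binding).
Slack constraints have shadow price 0 (complementary slackness).
The binding rows give the dual system: 4·y_yeast + 2·y_oven time = 36 and 1·y_yeast + 1·y_oven time = 12.
This yields shadow prices y_yeast = 6, y_oven time = 6.
Reduced cost of sourdough loaves: c₃ − yᵀa₃ = 26 − (6·1 + 6·4) = 26 − 30 = -4.

-4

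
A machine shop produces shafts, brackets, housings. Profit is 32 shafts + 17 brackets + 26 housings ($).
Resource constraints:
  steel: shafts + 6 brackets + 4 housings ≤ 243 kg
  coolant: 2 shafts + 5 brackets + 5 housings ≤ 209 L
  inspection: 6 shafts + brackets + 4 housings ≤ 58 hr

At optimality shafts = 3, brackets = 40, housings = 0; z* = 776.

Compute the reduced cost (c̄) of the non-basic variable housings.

-2

Check each constraint at x*: steel 243/243 (tight); coolant 206/209 (slack 3); inspection 58/58 (tight).
Slack constraints have shadow price 0 (complementary slackness).
From A_Bᵀ y = c: 1·y_steel + 6·y_inspection = 32; 6·y_steel + 1·y_inspection = 17.
This yields shadow prices y_steel = 2, y_inspection = 5.
Reduced cost of housings: c₃ − yᵀa₃ = 26 − (2·4 + 5·4) = 26 − 28 = -2.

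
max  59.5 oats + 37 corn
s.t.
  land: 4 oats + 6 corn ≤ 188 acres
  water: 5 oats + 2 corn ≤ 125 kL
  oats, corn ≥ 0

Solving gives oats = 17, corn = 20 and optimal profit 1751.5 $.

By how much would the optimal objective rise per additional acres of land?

3

Both land and water are binding at x*.
From A_Bᵀ y = c: 4·y_land + 5·y_water = 59.5; 6·y_land + 2·y_water = 37.
This yields shadow prices y_land = 3, y_water = 9.5.
Shadow price of land = 3.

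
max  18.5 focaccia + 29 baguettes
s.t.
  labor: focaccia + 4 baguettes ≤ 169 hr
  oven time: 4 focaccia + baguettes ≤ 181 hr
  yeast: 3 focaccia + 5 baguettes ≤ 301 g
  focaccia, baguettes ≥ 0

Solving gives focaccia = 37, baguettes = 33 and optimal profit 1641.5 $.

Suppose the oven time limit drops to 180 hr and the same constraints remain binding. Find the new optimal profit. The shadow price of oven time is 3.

1638.5

Δb = -1, so new z* = 1641.5 + (3)·(-1) = 1641.5 − 3 = 1638.5.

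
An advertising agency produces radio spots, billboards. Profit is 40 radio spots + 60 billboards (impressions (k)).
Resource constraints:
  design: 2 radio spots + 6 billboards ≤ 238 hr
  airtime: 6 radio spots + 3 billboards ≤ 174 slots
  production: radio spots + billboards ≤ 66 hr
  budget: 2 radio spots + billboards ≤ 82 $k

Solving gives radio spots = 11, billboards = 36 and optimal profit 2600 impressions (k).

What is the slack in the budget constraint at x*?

24

budget used = 2·11 + 1·36 = 58; slack = 82 − 58 = 24.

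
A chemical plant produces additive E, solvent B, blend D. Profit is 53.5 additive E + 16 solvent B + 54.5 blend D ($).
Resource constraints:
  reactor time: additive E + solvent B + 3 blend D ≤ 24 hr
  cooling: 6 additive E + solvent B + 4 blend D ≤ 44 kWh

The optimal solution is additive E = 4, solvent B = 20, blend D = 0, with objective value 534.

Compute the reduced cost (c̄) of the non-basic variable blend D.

-1

Both reactor time and cooling are binding at x*.
The binding rows give the dual system: 1·y_reactor time + 6·y_cooling = 53.5 and 1·y_reactor time + 1·y_cooling = 16.
Solving: y_reactor time = 8.5, y_cooling = 7.5.
Reduced cost of blend D: c₃ − yᵀa₃ = 54.5 − (8.5·3 + 7.5·4) = 54.5 − 55.5 = -1.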